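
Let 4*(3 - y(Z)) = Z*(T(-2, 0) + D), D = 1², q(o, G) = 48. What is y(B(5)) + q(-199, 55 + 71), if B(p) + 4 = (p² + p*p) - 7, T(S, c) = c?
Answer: 165/4 ≈ 41.250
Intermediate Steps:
D = 1
B(p) = -11 + 2*p² (B(p) = -4 + ((p² + p*p) - 7) = -4 + ((p² + p²) - 7) = -4 + (2*p² - 7) = -4 + (-7 + 2*p²) = -11 + 2*p²)
y(Z) = 3 - Z/4 (y(Z) = 3 - Z*(0 + 1)/4 = 3 - Z/4)
y(B(5)) + q(-199, 55 + 71) = (3 - (-11 + 2*5²)/4) + 48 = (3 - (-11 + 2*25)/4) + 48 = (3 - (-11 + 50)/4) + 48 = (3 - ¼*39) + 48 = (3 - 39/4) + 48 = -27/4 + 48 = 165/4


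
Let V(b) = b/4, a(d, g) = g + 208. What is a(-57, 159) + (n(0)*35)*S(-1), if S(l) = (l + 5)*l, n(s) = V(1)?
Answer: 332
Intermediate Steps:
a(d, g) = 208 + g
V(b) = b/4 (V(b) = b*(¼) = b/4)
n(s) = ¼ (n(s) = (¼)*1 = ¼)
S(l) = l*(5 + l) (S(l) = (5 + l)*l = l*(5 + l))
a(-57, 159) + (n(0)*35)*S(-1) = (208 + 159) + ((¼)*35)*(-(5 - 1)) = 367 + 35*(-1*4)/4 = 367 + (35/4)*(-4) = 367 - 35 = 332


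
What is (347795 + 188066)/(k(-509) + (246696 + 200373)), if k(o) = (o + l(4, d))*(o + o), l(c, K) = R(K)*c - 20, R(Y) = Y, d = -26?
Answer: 535861/1091463 ≈ 0.49096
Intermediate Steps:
l(c, K) = -20 + K*c (l(c, K) = K*c - 20 = -20 + K*c)
k(o) = 2*o*(-124 + o) (k(o) = (o + (-20 - 26*4))*(o + o) = (o + (-20 - 104))*(2*o) = (o - 124)*(2*o) = (-124 + o)*(2*o) = 2*o*(-124 + o))
(347795 + 188066)/(k(-509) + (246696 + 200373)) = (347795 + 188066)/(2*(-509)*(-124 - 509) + (246696 + 200373)) = 535861/(2*(-509)*(-633) + 447069) = 535861/(644394 + 447069) = 535861/1091463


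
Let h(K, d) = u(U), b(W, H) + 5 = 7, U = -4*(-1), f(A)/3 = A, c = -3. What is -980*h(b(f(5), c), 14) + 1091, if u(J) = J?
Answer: -2829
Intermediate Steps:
f(A) = 3*A
U = 4
b(W, H) = 2 (b(W, H) = -5 + 7 = 2)
h(K, d) = 4
-980*h(b(f(5), c), 14) + 1091 = -980*4 + 1091 = -3920 + 1091 = -2829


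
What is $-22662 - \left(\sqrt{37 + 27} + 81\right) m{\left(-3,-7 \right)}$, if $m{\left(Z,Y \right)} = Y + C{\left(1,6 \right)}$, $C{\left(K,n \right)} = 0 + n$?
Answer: $-22573$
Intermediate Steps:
$C{\left(K,n \right)} = n$
$m{\left(Z,Y \right)} = 6 + Y$ ($m{\left(Z,Y \right)} = Y + 6 = 6 + Y$)
$-22662 - \left(\sqrt{37 + 27} + 81\right) m{\left(-3,-7 \right)} = -22662 - \left(\sqrt{37 + 27} + 81\right) \left(6 - 7\right) = -22662 - \left(\sqrt{64} + 81\right) \left(-1\right) = -22662 - \left(8 + 81\right) \left(-1\right) = -22662 - 89 \left(-1\right) = -22662 - -89 = -22662 + 89 = -22573$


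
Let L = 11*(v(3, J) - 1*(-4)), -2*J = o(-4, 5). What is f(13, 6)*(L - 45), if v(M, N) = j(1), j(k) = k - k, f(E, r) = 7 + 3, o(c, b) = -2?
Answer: -10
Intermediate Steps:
f(E, r) = 10
J = 1 (J = -½*(-2) = 1)
j(k) = 0
v(M, N) = 0
L = 44 (L = 11*(0 - 1*(-4)) = 11*(0 + 4) = 11*4 = 44)
f(13, 6)*(L - 45) = 10*(44 - 45) = 10*(-1) = -10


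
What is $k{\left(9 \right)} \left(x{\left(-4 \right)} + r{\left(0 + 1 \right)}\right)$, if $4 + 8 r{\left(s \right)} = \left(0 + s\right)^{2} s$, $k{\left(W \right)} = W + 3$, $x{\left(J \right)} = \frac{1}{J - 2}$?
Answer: $- \frac{13}{2} \approx -6.5$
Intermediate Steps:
$x{\left(J \right)} = \frac{1}{-2 + J}$
$k{\left(W \right)} = 3 + W$
$r{\left(s \right)} = - \frac{1}{2} + \frac{s^{3}}{8}$ ($r{\left(s \right)} = - \frac{1}{2} + \frac{\left(0 + s\right)^{2} s}{8} = - \frac{1}{2} + \frac{s^{2} s}{8} = - \frac{1}{2} + \frac{s^{3}}{8}$)
$k{\left(9 \right)} \left(x{\left(-4 \right)} + r{\left(0 + 1 \right)}\right) = \left(3 + 9\right) \left(\frac{1}{-2 - 4} - \left(\frac{1}{2} - \frac{\left(0 + 1\right)^{3}}{8}\right)\right) = 12 \left(\frac{1}{-6} - \left(\frac{1}{2} - \frac{1^{3}}{8}\right)\right) = 12 \left(- \frac{1}{6} + \left(- \frac{1}{2} + \frac{1}{8} \cdot 1\right)\right) = 12 \left(- \frac{1}{6} + \left(- \frac{1}{2} + \frac{1}{8}\right)\right) = 12 \left(- \frac{1}{6} - \frac{3}{8}\right) = 12 \left(- \frac{13}{24}\right) = - \frac{13}{2}$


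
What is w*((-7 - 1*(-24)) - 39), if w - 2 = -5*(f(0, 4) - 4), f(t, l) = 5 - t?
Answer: 66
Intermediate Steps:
w = -3 (w = 2 - 5*((5 - 1*0) - 4) = 2 - 5*((5 + 0) - 4) = 2 - 5*(5 - 4) = 2 - 5*1 = 2 - 5 = -3)
w*((-7 - 1*(-24)) - 39) = -3*((-7 - 1*(-24)) - 39) = -3*((-7 + 24) - 39) = -3*(17 - 39) = -3*(-22) = 66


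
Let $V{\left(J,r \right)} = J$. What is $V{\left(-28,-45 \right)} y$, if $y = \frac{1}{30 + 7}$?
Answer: $- \frac{28}{37} \approx -0.75676$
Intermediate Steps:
$y = \frac{1}{37} \approx 0.027027$
$V{\left(-28,-45 \right)} y = \left(-28\right) \frac{1}{37} = - \frac{28}{37}$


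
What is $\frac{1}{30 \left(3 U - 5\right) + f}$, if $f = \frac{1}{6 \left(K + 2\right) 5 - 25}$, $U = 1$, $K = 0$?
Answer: $- \frac{35}{2099} \approx -0.016675$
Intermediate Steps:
$f = \frac{1}{35}$ ($f = \frac{1}{6 \left(0 + 2\right) 5 - 25} = \frac{1}{6 \cdot 2 \cdot 5 - 25} = \frac{1}{6 \cdot 10 - 25} = \frac{1}{60 - 25} = \frac{1}{35} \approx 0.028571$)
$\frac{1}{30 \left(3 U - 5\right) + f} = \frac{1}{30 \left(3 \cdot 1 - 5\right) + \frac{1}{35}} = \frac{1}{30 \left(3 - 5\right) + \frac{1}{35}} = \frac{1}{30 \left(-2\right) + \frac{1}{35}} = \frac{1}{-60 + \frac{1}{35}} = \frac{1}{- \frac{2099}{35}} = - \frac{35}{2099}$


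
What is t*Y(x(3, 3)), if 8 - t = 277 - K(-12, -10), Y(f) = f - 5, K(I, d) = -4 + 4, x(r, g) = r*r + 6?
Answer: -2690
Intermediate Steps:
x(r, g) = 6 + r² (x(r, g) = r² + 6 = 6 + r²)
K(I, d) = 0
Y(f) = -5 + f
t = -269 (t = 8 - (277 - 1*0) = 8 - (277 + 0) = 8 - 1*277 = 8 - 277 = -269)
t*Y(x(3, 3)) = -269*(-5 + (6 + 3²)) = -269*(-5 + (6 + 9)) = -269*(-5 + 15) = -269*10 = -2690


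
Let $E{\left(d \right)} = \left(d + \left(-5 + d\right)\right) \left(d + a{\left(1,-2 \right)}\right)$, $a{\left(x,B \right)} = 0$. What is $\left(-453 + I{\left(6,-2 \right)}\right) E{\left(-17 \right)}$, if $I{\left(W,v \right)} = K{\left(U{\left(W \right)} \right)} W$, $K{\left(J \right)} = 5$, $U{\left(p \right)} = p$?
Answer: $-280449$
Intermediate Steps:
$E{\left(d \right)} = d \left(-5 + 2 d\right)$ ($E{\left(d \right)} = \left(d + \left(-5 + d\right)\right) \left(d + 0\right) = \left(-5 + 2 d\right) d = d \left(-5 + 2 d\right)$)
$I{\left(W,v \right)} = 5 W$
$\left(-453 + I{\left(6,-2 \right)}\right) E{\left(-17 \right)} = \left(-453 + 5 \cdot 6\right) \left(- 17 \left(-5 + 2 \left(-17\right)\right)\right) = \left(-453 + 30\right) \left(- 17 \left(-5 - 34\right)\right) = - 423 \left(\left(-17\right) \left(-39\right)\right) = \left(-423\right) 663 = -280449$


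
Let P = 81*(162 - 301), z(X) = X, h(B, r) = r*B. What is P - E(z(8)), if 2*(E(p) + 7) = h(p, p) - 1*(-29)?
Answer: -22597/2 ≈ -11299.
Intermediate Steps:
h(B, r) = B*r
E(p) = 15/2 + p²/2 (E(p) = -7 + (p*p - 1*(-29))/2 = -7 + (p² + 29)/2 = -7 + (29 + p²)/2 = -7 + (29/2 + p²/2) = 15/2 + p²/2)
P = -11259 (P = 81*(-139) = -11259)
P - E(z(8)) = -11259 - (15/2 + (½)*8²) = -11259 - (15/2 + (½)*64) = -11259 - (15/2 + 32) = -11259 - 1*79/2 = -11259 - 79/2 = -22597/2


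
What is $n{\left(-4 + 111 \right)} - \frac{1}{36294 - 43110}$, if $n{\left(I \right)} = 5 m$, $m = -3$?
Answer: $- \frac{102239}{6816} \approx -15.0$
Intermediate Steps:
$n{\left(I \right)} = -15$ ($n{\left(I \right)} = 5 \left(-3\right) = -15$)
$n{\left(-4 + 111 \right)} - \frac{1}{36294 - 43110} = -15 - \frac{1}{36294 - 43110} = -15 - \frac{1}{-6816} = -15 - - \frac{1}{6816} = -15 + \frac{1}{6816} = - \frac{102239}{6816}$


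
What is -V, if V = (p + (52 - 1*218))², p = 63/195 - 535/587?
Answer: -40400998767684/1455804025 ≈ -27752.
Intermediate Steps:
p = -22448/38155 (p = 63*(1/195) - 535*1/587 = 21/65 - 535/587 = -22448/38155 ≈ -0.58834)
V = 40400998767684/1455804025 (V = (-22448/38155 + (52 - 1*218))² = (-22448/38155 + (52 - 218))² = (-22448/38155 - 166)² = (-6356178/38155)² = 40400998767684/1455804025 ≈ 27752.)
-V = -1*40400998767684/1455804025 = -40400998767684/1455804025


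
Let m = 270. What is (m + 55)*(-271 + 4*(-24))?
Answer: -119275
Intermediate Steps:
(m + 55)*(-271 + 4*(-24)) = (270 + 55)*(-271 + 4*(-24)) = 325*(-271 - 96) = 325*(-367) = -119275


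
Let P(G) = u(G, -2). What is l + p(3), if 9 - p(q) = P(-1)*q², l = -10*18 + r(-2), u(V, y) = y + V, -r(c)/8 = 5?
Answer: -184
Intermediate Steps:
r(c) = -40 (r(c) = -8*5 = -40)
u(V, y) = V + y
l = -220 (l = -10*18 - 40 = -180 - 40 = -220)
P(G) = -2 + G (P(G) = G - 2 = -2 + G)
p(q) = 9 + 3*q² (p(q) = 9 - (-2 - 1)*q² = 9 - (-3)*q² = 9 + 3*q²)
l + p(3) = -220 + (9 + 3*3²) = -220 + (9 + 3*9) = -220 + (9 + 27) = -220 + 36 = -184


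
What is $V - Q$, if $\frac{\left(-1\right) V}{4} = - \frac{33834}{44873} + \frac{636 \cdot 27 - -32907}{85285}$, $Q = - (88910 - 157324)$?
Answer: $- \frac{261817400824378}{3826993805} \approx -68413.0$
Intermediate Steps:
$Q = 68414$ ($Q = \left(-1\right) \left(-68414\right) = 68414$)
$V = \frac{2553350892}{3826993805}$ ($V = - 4 \left(- \frac{33834}{44873} + \frac{636 \cdot 27 - -32907}{85285}\right) = - 4 \left(\left(-33834\right) \frac{1}{44873} + \left(17172 + 32907\right) \frac{1}{85285}\right) = - 4 \left(- \frac{33834}{44873} + 50079 \cdot \frac{1}{85285}\right) = - 4 \left(- \frac{33834}{44873} + \frac{50079}{85285}\right) = \left(-4\right) \left(- \frac{638337723}{3826993805}\right) = \frac{2553350892}{3826993805} \approx 0.6672$)
$V - Q = \frac{2553350892}{3826993805} - 68414 = - \frac{261817400824378}{3826993805}$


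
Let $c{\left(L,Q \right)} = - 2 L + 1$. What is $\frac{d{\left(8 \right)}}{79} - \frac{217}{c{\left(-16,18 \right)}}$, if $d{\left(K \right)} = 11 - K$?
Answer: $- \frac{17044}{2607} \approx -6.5378$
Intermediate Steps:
$c{\left(L,Q \right)} = 1 - 2 L$
$\frac{d{\left(8 \right)}}{79} - \frac{217}{c{\left(-16,18 \right)}} = \frac{11 - 8}{79} - \frac{217}{1 - -32} = \left(11 - 8\right) \frac{1}{79} - \frac{217}{1 + 32} = 3 \cdot \frac{1}{79} - \frac{217}{33} = \frac{3}{79} - \frac{217}{33} = - \frac{17044}{2607}$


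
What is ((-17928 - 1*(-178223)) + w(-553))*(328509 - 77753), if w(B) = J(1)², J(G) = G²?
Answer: 40195183776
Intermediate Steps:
w(B) = 1 (w(B) = (1²)² = 1² = 1)
((-17928 - 1*(-178223)) + w(-553))*(328509 - 77753) = ((-17928 - 1*(-178223)) + 1)*(328509 - 77753) = ((-17928 + 178223) + 1)*250756 = (160295 + 1)*250756 = 160296*250756 = 40195183776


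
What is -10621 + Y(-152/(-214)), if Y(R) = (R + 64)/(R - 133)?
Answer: -150347179/14155 ≈ -10621.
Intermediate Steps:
Y(R) = (64 + R)/(-133 + R)
-10621 + Y(-152/(-214)) = -10621 + (64 - 152/(-214))/(-133 - 152/(-214)) = -10621 + (64 - 152*(-1/214))/(-133 - 152*(-1/214)) = -10621 + (64 + 76/107)/(-133 + 76/107) = -10621 + (6924/107)/(-14155/107) = -10621 - 107/14155*6924/107 = -10621 - 6924/14155 = -150347179/14155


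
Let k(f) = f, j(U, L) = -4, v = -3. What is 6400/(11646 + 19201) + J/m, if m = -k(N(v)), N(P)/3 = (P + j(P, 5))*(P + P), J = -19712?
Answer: 43490176/277623 ≈ 156.65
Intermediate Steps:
N(P) = 6*P*(-4 + P) (N(P) = 3*((P - 4)*(P + P)) = 3*((-4 + P)*(2*P)) = 3*(2*P*(-4 + P)) = 6*P*(-4 + P))
m = -126 (m = -6*(-3)*(-4 - 3) = -6*(-3)*(-7) = -1*126 = -126)
6400/(11646 + 19201) + J/m = 6400/(11646 + 19201) - 19712/(-126) = 6400/30847 - 19712*(-1/126) = 6400*(1/30847) + 1408/9 = 6400/30847 + 1408/9 = 43490176/277623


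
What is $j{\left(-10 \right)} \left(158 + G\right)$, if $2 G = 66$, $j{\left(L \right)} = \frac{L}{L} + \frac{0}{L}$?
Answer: $191$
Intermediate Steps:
$j{\left(L \right)} = 1$ ($j{\left(L \right)} = 1 + 0 = 1$)
$G = 33$ ($G = \frac{1}{2} \cdot 66 = 33$)
$j{\left(-10 \right)} \left(158 + G\right) = 1 \left(158 + 33\right) = 1 \cdot 191 = 191$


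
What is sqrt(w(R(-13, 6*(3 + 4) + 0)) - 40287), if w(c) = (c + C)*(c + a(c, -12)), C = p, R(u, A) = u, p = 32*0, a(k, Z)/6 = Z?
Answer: I*sqrt(39182) ≈ 197.94*I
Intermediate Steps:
a(k, Z) = 6*Z
p = 0
C = 0
w(c) = c*(-72 + c) (w(c) = (c + 0)*(c + 6*(-12)) = c*(c - 72) = c*(-72 + c))
sqrt(w(R(-13, 6*(3 + 4) + 0)) - 40287) = sqrt(-13*(-72 - 13) - 40287) = sqrt(-13*(-85) - 40287) = sqrt(1105 - 40287) = sqrt(-39182) = I*sqrt(39182)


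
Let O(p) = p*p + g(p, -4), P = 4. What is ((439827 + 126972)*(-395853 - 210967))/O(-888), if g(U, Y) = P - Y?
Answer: -85986242295/197138 ≈ -4.3617e+5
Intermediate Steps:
g(U, Y) = 4 - Y
O(p) = 8 + p² (O(p) = p*p + (4 - 1*(-4)) = p² + (4 + 4) = p² + 8 = 8 + p²)
((439827 + 126972)*(-395853 - 210967))/O(-888) = ((439827 + 126972)*(-395853 - 210967))/(8 + (-888)²) = (566799*(-606820))/(8 + 788544) = -343944969180/788552 = -343944969180*1/788552 = -85986242295/197138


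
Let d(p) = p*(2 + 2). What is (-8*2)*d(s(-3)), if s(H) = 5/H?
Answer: 320/3 ≈ 106.67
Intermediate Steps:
d(p) = 4*p (d(p) = p*4 = 4*p)
(-8*2)*d(s(-3)) = (-8*2)*(4*(5/(-3))) = -64*5*(-⅓) = -64*(-5)/3 = -16*(-20/3) = 320/3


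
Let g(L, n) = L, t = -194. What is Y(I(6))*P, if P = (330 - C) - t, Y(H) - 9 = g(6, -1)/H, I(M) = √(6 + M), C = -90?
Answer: 5526 + 614*√3 ≈ 6589.5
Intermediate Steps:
Y(H) = 9 + 6/H
P = 614 (P = (330 - 1*(-90)) - 1*(-194) = (330 + 90) + 194 = 420 + 194 = 614)
Y(I(6))*P = (9 + 6/(√(6 + 6)))*614 = (9 + 6/(√12))*614 = (9 + 6/((2*√3)))*614 = (9 + 6*(√3/6))*614 = (9 + √3)*614 = 5526 + 614*√3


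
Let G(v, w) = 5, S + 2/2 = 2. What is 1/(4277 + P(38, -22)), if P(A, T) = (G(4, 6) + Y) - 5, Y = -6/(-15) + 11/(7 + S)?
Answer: 40/171151 ≈ 0.00023371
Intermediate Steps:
S = 1 (S = -1 + 2 = 1)
Y = 71/40 (Y = -6/(-15) + 11/(7 + 1) = -6*(-1/15) + 11/8 = ⅖ + 11*(⅛) = ⅖ + 11/8 = 71/40 ≈ 1.7750)
P(A, T) = 71/40 (P(A, T) = (5 + 71/40) - 5 = 271/40 - 5 = 71/40)
1/(4277 + P(38, -22)) = 1/(4277 + 71/40) = 1/(171151/40) = 40/171151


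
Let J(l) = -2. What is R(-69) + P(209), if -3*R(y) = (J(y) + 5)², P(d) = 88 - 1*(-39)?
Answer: 124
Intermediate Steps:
P(d) = 127 (P(d) = 88 + 39 = 127)
R(y) = -3 (R(y) = -(-2 + 5)²/3 = -⅓*3² = -⅓*9 = -3)
R(-69) + P(209) = -3 + 127 = 124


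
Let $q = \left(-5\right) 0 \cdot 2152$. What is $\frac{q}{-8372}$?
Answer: $0$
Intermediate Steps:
$q = 0$ ($q = 0 \cdot 2152 = 0$)
$\frac{q}{-8372} = \frac{0}{-8372} = 0 \left(- \frac{1}{8372}\right) = 0$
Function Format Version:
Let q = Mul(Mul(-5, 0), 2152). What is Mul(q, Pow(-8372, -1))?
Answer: 0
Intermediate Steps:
q = 0 (q = Mul(0, 2152) = 0)
Mul(q, Pow(-8372, -1)) = Mul(0, Pow(-8372, -1)) = Mul(0, Rational(-1, 8372)) = 0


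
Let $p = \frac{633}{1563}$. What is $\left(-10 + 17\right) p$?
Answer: $\frac{1477}{521} \approx 2.8349$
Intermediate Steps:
$p = \frac{211}{521}$ ($p = 633 \cdot \frac{1}{1563} = \frac{211}{521} \approx 0.40499$)
$\left(-10 + 17\right) p = \left(-10 + 17\right) \frac{211}{521} = 7 \cdot \frac{211}{521} = \frac{1477}{521}$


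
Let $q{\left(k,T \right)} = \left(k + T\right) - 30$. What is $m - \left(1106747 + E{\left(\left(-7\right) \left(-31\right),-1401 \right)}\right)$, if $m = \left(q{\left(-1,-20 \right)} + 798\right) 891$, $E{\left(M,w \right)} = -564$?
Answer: $-440606$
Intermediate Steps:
$q{\left(k,T \right)} = -30 + T + k$ ($q{\left(k,T \right)} = \left(T + k\right) - 30 = -30 + T + k$)
$m = 665577$ ($m = \left(\left(-30 - 20 - 1\right) + 798\right) 891 = \left(-51 + 798\right) 891 = 747 \cdot 891 = 665577$)
$m - \left(1106747 + E{\left(\left(-7\right) \left(-31\right),-1401 \right)}\right) = 665577 - \left(1106747 - 564\right) = 665577 - 1106183 = -440606$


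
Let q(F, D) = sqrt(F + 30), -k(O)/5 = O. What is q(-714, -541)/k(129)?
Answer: -2*I*sqrt(19)/215 ≈ -0.040548*I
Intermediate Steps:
k(O) = -5*O
q(F, D) = sqrt(30 + F)
q(-714, -541)/k(129) = sqrt(30 - 714)/((-5*129)) = sqrt(-684)/(-645) = (6*I*sqrt(19))*(-1/645) = -2*I*sqrt(19)/215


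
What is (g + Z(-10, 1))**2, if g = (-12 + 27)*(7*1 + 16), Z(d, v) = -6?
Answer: 114921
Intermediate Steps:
g = 345 (g = 15*(7 + 16) = 15*23 = 345)
(g + Z(-10, 1))**2 = (345 - 6)**2 = 339**2 = 114921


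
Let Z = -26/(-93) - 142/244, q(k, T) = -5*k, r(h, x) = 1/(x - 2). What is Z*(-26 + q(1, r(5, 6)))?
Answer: 3431/366 ≈ 9.3743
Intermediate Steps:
r(h, x) = 1/(-2 + x)
Z = -3431/11346 (Z = -26*(-1/93) - 142*1/244 = 26/93 - 71/122 = -3431/11346 ≈ -0.30240)
Z*(-26 + q(1, r(5, 6))) = -3431*(-26 - 5*1)/11346 = -3431*(-26 - 5)/11346 = -3431/11346*(-31) = 3431/366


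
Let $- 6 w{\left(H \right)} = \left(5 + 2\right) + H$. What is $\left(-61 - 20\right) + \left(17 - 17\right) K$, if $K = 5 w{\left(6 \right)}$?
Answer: $-81$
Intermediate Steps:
$w{\left(H \right)} = - \frac{7}{6} - \frac{H}{6}$ ($w{\left(H \right)} = - \frac{\left(5 + 2\right) + H}{6} = - \frac{7 + H}{6} = - \frac{7}{6} - \frac{H}{6}$)
$K = - \frac{65}{6}$ ($K = 5 \left(- \frac{7}{6} - 1\right) = 5 \left(- \frac{13}{6}\right) = - \frac{65}{6} \approx -10.833$)
$\left(-61 - 20\right) + \left(17 - 17\right) K = \left(-61 - 20\right) + \left(17 - 17\right) \left(- \frac{65}{6}\right) = -81 + 0 \left(- \frac{65}{6}\right) = -81 + 0 = -81$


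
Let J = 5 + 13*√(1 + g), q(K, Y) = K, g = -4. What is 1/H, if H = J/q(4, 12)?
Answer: 5/133 - 13*I*√3/133 ≈ 0.037594 - 0.1693*I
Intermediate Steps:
J = 5 + 13*I*√3 (J = 5 + 13*√(1 - 4) = 5 + 13*√(-3) = 5 + 13*(I*√3) = 5 + 13*I*√3 ≈ 5.0 + 22.517*I)
H = 5/4 + 13*I*√3/4 (H = (5 + 13*I*√3)/4 = (5 + 13*I*√3)*(¼) = 5/4 + 13*I*√3/4 ≈ 1.25 + 5.6292*I)
1/H = 1/(5/4 + 13*I*√3/4)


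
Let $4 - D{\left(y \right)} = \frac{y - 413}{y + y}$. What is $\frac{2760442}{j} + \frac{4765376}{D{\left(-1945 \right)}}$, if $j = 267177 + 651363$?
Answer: $\frac{608117842703603}{433091610} \approx 1.4041 \cdot 10^{6}$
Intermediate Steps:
$D{\left(y \right)} = 4 - \frac{-413 + y}{2 y}$ ($D{\left(y \right)} = 4 - \frac{y - 413}{y + y} = 4 - \frac{-413 + y}{2 y}$)
$j = 918540$
$\frac{2760442}{j} + \frac{4765376}{D{\left(-1945 \right)}} = \frac{2760442}{918540} + \frac{4765376}{\frac{7}{2} \frac{1}{-1945} \left(59 - 1945\right)} = 2760442 \cdot \frac{1}{918540} + \frac{4765376}{\frac{7}{2} \left(- \frac{1}{1945}\right) \left(-1886\right)} = \frac{1380221}{459270} + \frac{4765376}{\frac{6601}{1945}} = \frac{1380221}{459270} + 4765376 \cdot \frac{1945}{6601} = \frac{1380221}{459270} + \frac{1324093760}{943} = \frac{608117842703603}{433091610}$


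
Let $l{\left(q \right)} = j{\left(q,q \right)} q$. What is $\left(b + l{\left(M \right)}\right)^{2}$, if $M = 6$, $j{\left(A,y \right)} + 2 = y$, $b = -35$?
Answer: $121$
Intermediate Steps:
$j{\left(A,y \right)} = -2 + y$
$l{\left(q \right)} = q \left(-2 + q\right)$ ($l{\left(q \right)} = \left(-2 + q\right) q = q \left(-2 + q\right)$)
$\left(b + l{\left(M \right)}\right)^{2} = \left(-35 + 6 \left(-2 + 6\right)\right)^{2} = \left(-35 + 6 \cdot 4\right)^{2} = \left(-35 + 24\right)^{2} = \left(-11\right)^{2} = 121$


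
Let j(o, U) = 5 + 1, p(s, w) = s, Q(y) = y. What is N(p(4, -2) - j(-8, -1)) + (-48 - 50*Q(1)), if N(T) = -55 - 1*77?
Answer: -230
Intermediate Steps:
j(o, U) = 6
N(T) = -132 (N(T) = -55 - 77 = -132)
N(p(4, -2) - j(-8, -1)) + (-48 - 50*Q(1)) = -132 + (-48 - 50*1) = -132 + (-48 - 50) = -132 - 98 = -230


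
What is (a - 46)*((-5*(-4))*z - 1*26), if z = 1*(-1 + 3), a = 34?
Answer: -168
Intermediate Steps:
z = 2 (z = 1*2 = 2)
(a - 46)*((-5*(-4))*z - 1*26) = (34 - 46)*(-5*(-4)*2 - 1*26) = -12*(20*2 - 26) = -12*(40 - 26) = -12*14 = -168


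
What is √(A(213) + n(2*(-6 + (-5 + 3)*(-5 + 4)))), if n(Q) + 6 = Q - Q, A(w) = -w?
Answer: I*√219 ≈ 14.799*I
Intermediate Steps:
n(Q) = -6 (n(Q) = -6 + (Q - Q) = -6 + 0 = -6)
√(A(213) + n(2*(-6 + (-5 + 3)*(-5 + 4)))) = √(-1*213 - 6) = √(-213 - 6) = √(-219) = I*√219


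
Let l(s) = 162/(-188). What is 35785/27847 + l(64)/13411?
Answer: 45109532083/35104874998 ≈ 1.2850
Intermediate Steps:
l(s) = -81/94 (l(s) = 162*(-1/188) = -81/94)
35785/27847 + l(64)/13411 = 35785/27847 - 81/94/13411 = 35785*(1/27847) - 81/94*1/13411 = 35785/27847 - 81/1260634 = 45109532083/35104874998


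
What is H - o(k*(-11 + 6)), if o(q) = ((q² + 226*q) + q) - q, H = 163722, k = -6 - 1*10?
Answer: 139242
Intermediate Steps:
k = -16 (k = -6 - 10 = -16)
o(q) = q² + 226*q (o(q) = (q² + 227*q) - q = q² + 226*q)
H - o(k*(-11 + 6)) = 163722 - (-16*(-11 + 6))*(226 - 16*(-11 + 6)) = 163722 - (-16*(-5))*(226 - 16*(-5)) = 163722 - 80*(226 + 80) = 163722 - 80*306 = 163722 - 1*24480 = 163722 - 24480 = 139242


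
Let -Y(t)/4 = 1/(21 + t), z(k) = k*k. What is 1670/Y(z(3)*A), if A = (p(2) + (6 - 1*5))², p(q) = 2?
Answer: -42585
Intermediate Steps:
z(k) = k²
A = 9 (A = (2 + (6 - 1*5))² = (2 + (6 - 5))² = (2 + 1)² = 3² = 9)
Y(t) = -4/(21 + t)
1670/Y(z(3)*A) = 1670/((-4/(21 + 3²*9))) = 1670/((-4/(21 + 9*9))) = 1670/((-4/(21 + 81))) = 1670/((-4/102)) = 1670/((-4*1/102)) = 1670/(-2/51) = 1670*(-51/2) = -42585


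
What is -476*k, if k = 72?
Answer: -34272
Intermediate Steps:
-476*k = -476*72 = -34272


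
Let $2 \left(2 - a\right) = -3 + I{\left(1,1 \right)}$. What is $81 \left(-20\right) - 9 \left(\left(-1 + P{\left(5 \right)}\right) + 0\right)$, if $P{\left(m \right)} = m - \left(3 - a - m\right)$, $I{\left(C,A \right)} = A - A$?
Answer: $- \frac{3411}{2} \approx -1705.5$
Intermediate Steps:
$I{\left(C,A \right)} = 0$
$a = \frac{7}{2}$ ($a = 2 - \frac{-3 + 0}{2} = 2 - - \frac{3}{2} = 2 + \frac{3}{2} = \frac{7}{2} \approx 3.5$)
$P{\left(m \right)} = \frac{1}{2} + 2 m$ ($P{\left(m \right)} = m + \left(\left(m + \frac{7}{2}\right) - 3\right) = m + \left(\left(\frac{7}{2} + m\right) - 3\right) = m + \left(\frac{1}{2} + m\right) = \frac{1}{2} + 2 m$)
$81 \left(-20\right) - 9 \left(\left(-1 + P{\left(5 \right)}\right) + 0\right) = 81 \left(-20\right) - 9 \left(\left(-1 + \left(\frac{1}{2} + 2 \cdot 5\right)\right) + 0\right) = -1620 - 9 \left(\left(-1 + \left(\frac{1}{2} + 10\right)\right) + 0\right) = -1620 - 9 \left(\left(-1 + \frac{21}{2}\right) + 0\right) = -1620 - 9 \left(\frac{19}{2} + 0\right) = -1620 - \frac{171}{2} = - \frac{3411}{2}$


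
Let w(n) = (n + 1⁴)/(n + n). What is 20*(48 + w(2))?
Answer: 975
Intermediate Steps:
w(n) = (1 + n)/(2*n) (w(n) = (n + 1)/((2*n)) = (1 + n)*(1/(2*n)) = (1 + n)/(2*n))
20*(48 + w(2)) = 20*(48 + (½)*(1 + 2)/2) = 20*(48 + (½)*(½)*3) = 20*(48 + ¾) = 20*(195/4) = 975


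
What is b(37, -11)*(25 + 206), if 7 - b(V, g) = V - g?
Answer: -9471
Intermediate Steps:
b(V, g) = 7 + g - V (b(V, g) = 7 - (V - g) = 7 + (g - V) = 7 + g - V)
b(37, -11)*(25 + 206) = (7 - 11 - 1*37)*(25 + 206) = (7 - 11 - 37)*231 = -41*231 = -9471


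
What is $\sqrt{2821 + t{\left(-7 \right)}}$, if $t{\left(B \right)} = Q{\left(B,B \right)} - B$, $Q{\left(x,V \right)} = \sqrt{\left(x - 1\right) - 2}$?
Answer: $\sqrt{2828 + i \sqrt{10}} \approx 53.179 + 0.0297 i$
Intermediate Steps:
$Q{\left(x,V \right)} = \sqrt{-3 + x}$ ($Q{\left(x,V \right)} = \sqrt{\left(-1 + x\right) - 2} = \sqrt{-3 + x}$)
$t{\left(B \right)} = \sqrt{-3 + B} - B$
$\sqrt{2821 + t{\left(-7 \right)}} = \sqrt{2821 + \left(\sqrt{-3 - 7} - -7\right)} = \sqrt{2821 + \left(\sqrt{-10} + 7\right)} = \sqrt{2821 + \left(i \sqrt{10} + 7\right)} = \sqrt{2821 + \left(7 + i \sqrt{10}\right)} = \sqrt{2828 + i \sqrt{10}}$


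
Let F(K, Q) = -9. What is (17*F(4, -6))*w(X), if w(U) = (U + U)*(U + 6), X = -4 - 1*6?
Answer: -12240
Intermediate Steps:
X = -10 (X = -4 - 6 = -10)
w(U) = 2*U*(6 + U) (w(U) = (2*U)*(6 + U) = 2*U*(6 + U))
(17*F(4, -6))*w(X) = (17*(-9))*(2*(-10)*(6 - 10)) = -306*(-10)*(-4) = -153*80 = -12240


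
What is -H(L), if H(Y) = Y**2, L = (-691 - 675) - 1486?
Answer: -8133904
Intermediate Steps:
L = -2852 (L = -1366 - 1486 = -2852)
-H(L) = -1*(-2852)**2 = -1*8133904 = -8133904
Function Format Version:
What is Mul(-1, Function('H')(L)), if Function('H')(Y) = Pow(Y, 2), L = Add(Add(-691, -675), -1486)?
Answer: -8133904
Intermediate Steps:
L = -2852 (L = Add(-1366, -1486) = -2852)
Mul(-1, Function('H')(L)) = Mul(-1, Pow(-2852, 2)) = Mul(-1, 8133904) = -8133904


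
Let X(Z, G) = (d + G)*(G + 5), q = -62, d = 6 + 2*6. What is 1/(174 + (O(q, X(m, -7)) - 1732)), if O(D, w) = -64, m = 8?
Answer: -1/1622 ≈ -0.00061652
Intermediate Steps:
d = 18 (d = 6 + 12 = 18)
X(Z, G) = (5 + G)*(18 + G) (X(Z, G) = (18 + G)*(G + 5) = (18 + G)*(5 + G) = (5 + G)*(18 + G))
1/(174 + (O(q, X(m, -7)) - 1732)) = 1/(174 + (-64 - 1732)) = 1/(174 - 1796) = 1/(-1622) = -1/1622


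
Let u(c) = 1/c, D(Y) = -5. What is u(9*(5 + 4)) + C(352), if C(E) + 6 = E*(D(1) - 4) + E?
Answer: -228581/81 ≈ -2822.0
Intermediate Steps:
C(E) = -6 - 8*E (C(E) = -6 + (E*(-5 - 4) + E) = -6 + (E*(-9) + E) = -6 + (-9*E + E) = -6 - 8*E)
u(9*(5 + 4)) + C(352) = 1/(9*(5 + 4)) + (-6 - 8*352) = 1/(9*9) + (-6 - 2816) = 1/81 - 2822 = -228581/81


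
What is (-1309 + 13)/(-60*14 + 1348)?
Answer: -324/127 ≈ -2.5512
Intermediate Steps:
(-1309 + 13)/(-60*14 + 1348) = -1296/(-840 + 1348) = -1296/508 = -1296*1/508 = -324/127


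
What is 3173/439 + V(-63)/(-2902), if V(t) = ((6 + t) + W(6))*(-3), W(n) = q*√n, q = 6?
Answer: 9132977/1273978 + 9*√6/1451 ≈ 7.1841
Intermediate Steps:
W(n) = 6*√n
V(t) = -18 - 18*√6 - 3*t (V(t) = ((6 + t) + 6*√6)*(-3) = (6 + t + 6*√6)*(-3) = -18 - 18*√6 - 3*t)
3173/439 + V(-63)/(-2902) = 3173/439 + (-18 - 18*√6 - 3*(-63))/(-2902) = 3173*(1/439) + (-18 - 18*√6 + 189)*(-1/2902) = 3173/439 + (171 - 18*√6)*(-1/2902) = 3173/439 + (-171/2902 + 9*√6/1451) = 9132977/1273978 + 9*√6/1451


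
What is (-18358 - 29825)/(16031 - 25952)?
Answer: 16061/3307 ≈ 4.8567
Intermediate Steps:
(-18358 - 29825)/(16031 - 25952) = -48183/(-9921) = -48183*(-1/9921) = 16061/3307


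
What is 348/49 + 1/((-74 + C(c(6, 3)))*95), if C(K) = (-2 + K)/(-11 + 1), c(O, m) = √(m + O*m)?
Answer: 1200324984/169014671 + 2*√21/10347837 ≈ 7.1019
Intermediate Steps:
C(K) = ⅕ - K/10 (C(K) = (-2 + K)/(-10) = (-2 + K)*(-⅒) = ⅕ - K/10)
348/49 + 1/((-74 + C(c(6, 3)))*95) = 348/49 + 1/(-74 + (⅕ - √3*√(1 + 6)/10)*95) = 348*(1/49) + (1/95)/(-74 + (⅕ - √21/10)) = 348/49 + (1/95)/(-74 + (⅕ - √21/10)) = 348/49 + (1/95)/(-369/5 - √21/10) = 348/49 + 1/(95*(-369/5 - √21/10))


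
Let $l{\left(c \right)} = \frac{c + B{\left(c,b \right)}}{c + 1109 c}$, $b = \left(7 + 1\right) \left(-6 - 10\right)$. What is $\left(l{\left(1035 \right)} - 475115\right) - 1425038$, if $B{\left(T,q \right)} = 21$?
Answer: $- \frac{363831795499}{191475} \approx -1.9002 \cdot 10^{6}$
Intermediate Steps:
$b = -128$ ($b = 8 \left(-16\right) = -128$)
$l{\left(c \right)} = \frac{21 + c}{1110 c}$ ($l{\left(c \right)} = \frac{c + 21}{c + 1109 c} = \frac{21 + c}{1110 c}$)
$\left(l{\left(1035 \right)} - 475115\right) - 1425038 = \left(\frac{21 + 1035}{1110 \cdot 1035} - 475115\right) - 1425038 = \left(\frac{1}{1110} \cdot \frac{1}{1035} \cdot 1056 - 475115\right) - 1425038 = \left(\frac{176}{191475} - 475115\right) - 1425038 = - \frac{90972644449}{191475} - 1425038 = - \frac{363831795499}{191475}$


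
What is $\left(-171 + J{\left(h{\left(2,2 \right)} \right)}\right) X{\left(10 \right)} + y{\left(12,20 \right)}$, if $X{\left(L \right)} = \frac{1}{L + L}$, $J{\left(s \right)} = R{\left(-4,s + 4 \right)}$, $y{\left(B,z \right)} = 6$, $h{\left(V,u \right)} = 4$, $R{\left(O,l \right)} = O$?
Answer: $- \frac{11}{4} \approx -2.75$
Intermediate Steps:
$J{\left(s \right)} = -4$
$X{\left(L \right)} = \frac{1}{2 L}$
$\left(-171 + J{\left(h{\left(2,2 \right)} \right)}\right) X{\left(10 \right)} + y{\left(12,20 \right)} = \left(-171 - 4\right) \frac{1}{2 \cdot 10} + 6 = - 175 \cdot \frac{1}{2} \cdot \frac{1}{10} + 6 = \left(-175\right) \frac{1}{20} + 6 = - \frac{35}{4} + 6 = - \frac{11}{4}$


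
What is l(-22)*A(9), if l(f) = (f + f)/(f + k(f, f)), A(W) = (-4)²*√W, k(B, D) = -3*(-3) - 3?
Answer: 132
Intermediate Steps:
k(B, D) = 6 (k(B, D) = 9 - 3 = 6)
A(W) = 16*√W
l(f) = 2*f/(6 + f) (l(f) = (f + f)/(f + 6) = (2*f)/(6 + f) = 2*f/(6 + f))
l(-22)*A(9) = (2*(-22)/(6 - 22))*(16*√9) = (2*(-22)/(-16))*(16*3) = (2*(-22)*(-1/16))*48 = (11/4)*48 = 132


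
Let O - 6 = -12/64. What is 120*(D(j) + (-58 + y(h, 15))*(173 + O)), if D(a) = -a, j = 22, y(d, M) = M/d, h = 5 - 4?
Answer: -1850625/2 ≈ -9.2531e+5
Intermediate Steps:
h = 1
O = 93/16 (O = 6 - 12/64 = 6 - 12*1/64 = 6 - 3/16 = 93/16 ≈ 5.8125)
120*(D(j) + (-58 + y(h, 15))*(173 + O)) = 120*(-1*22 + (-58 + 15/1)*(173 + 93/16)) = 120*(-22 + (-58 + 15*1)*(2861/16)) = 120*(-22 + (-58 + 15)*(2861/16)) = 120*(-22 - 43*2861/16) = 120*(-22 - 123023/16) = 120*(-123375/16) = -1850625/2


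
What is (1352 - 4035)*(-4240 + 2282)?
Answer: 5253314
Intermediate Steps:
(1352 - 4035)*(-4240 + 2282) = -2683*(-1958) = 5253314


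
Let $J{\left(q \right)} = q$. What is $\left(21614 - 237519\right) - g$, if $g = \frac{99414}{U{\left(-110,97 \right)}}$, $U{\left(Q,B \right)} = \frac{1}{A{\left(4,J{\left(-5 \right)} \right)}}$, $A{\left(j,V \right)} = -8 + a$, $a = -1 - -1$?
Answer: $579407$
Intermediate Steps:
$a = 0$ ($a = -1 + 1 = 0$)
$A{\left(j,V \right)} = -8$ ($A{\left(j,V \right)} = -8 + 0 = -8$)
$U{\left(Q,B \right)} = - \frac{1}{8}$ ($U{\left(Q,B \right)} = \frac{1}{-8} = - \frac{1}{8}$)
$g = -795312$ ($g = \frac{99414}{- \frac{1}{8}} = 99414 \left(-8\right) = -795312$)
$\left(21614 - 237519\right) - g = \left(21614 - 237519\right) - -795312 = -215905 + 795312 = 579407$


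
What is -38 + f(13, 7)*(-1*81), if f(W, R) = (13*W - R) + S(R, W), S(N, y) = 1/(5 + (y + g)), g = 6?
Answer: -105307/8 ≈ -13163.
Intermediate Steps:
S(N, y) = 1/(11 + y) (S(N, y) = 1/(5 + (y + 6)) = 1/(5 + (6 + y)) = 1/(11 + y))
f(W, R) = 1/(11 + W) - R + 13*W (f(W, R) = (13*W - R) + 1/(11 + W) = (-R + 13*W) + 1/(11 + W) = 1/(11 + W) - R + 13*W)
-38 + f(13, 7)*(-1*81) = -38 + ((1 + (11 + 13)*(-1*7 + 13*13))/(11 + 13))*(-1*81) = -38 + ((1 + 24*(-7 + 169))/24)*(-81) = -38 + ((1 + 24*162)/24)*(-81) = -38 + ((1 + 3888)/24)*(-81) = -38 + ((1/24)*3889)*(-81) = -38 + (3889/24)*(-81) = -38 - 105003/8 = -105307/8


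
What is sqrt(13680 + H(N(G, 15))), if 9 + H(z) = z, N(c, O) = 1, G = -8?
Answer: 2*sqrt(3418) ≈ 116.93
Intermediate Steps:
H(z) = -9 + z
sqrt(13680 + H(N(G, 15))) = sqrt(13680 + (-9 + 1)) = sqrt(13680 - 8) = sqrt(13672) = 2*sqrt(3418)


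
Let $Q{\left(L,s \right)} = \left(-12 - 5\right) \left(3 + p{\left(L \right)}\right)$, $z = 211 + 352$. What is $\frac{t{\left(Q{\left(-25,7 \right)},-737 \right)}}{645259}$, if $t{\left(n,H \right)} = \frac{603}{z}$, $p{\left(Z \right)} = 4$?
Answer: $\frac{603}{363280817} \approx 1.6599 \cdot 10^{-6}$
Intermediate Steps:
$z = 563$
$Q{\left(L,s \right)} = -119$ ($Q{\left(L,s \right)} = \left(-12 - 5\right) \left(3 + 4\right) = \left(-17\right) 7 = -119$)
$t{\left(n,H \right)} = \frac{603}{563}$
$\frac{t{\left(Q{\left(-25,7 \right)},-737 \right)}}{645259} = \frac{603}{563 \cdot 645259} = \frac{603}{563} \cdot \frac{1}{645259} = \frac{603}{363280817}$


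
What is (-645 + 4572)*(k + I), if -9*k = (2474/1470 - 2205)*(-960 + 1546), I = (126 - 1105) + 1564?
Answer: 178184902841/315 ≈ 5.6567e+8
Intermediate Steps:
I = 585 (I = -979 + 1564 = 585)
k = 948990668/6615 (k = -(2474/1470 - 2205)*(-960 + 1546)/9 = -(2474*(1/1470) - 2205)*586/9 = -(1237/735 - 2205)*586/9 = -(-1619438)*586/6615 = -⅑*(-948990668/735) = 948990668/6615 ≈ 1.4346e+5)
(-645 + 4572)*(k + I) = (-645 + 4572)*(948990668/6615 + 585) = 3927*(952860443/6615) = 178184902841/315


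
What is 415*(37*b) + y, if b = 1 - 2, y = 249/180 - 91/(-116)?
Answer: -6678482/435 ≈ -15353.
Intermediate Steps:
y = 943/435 (y = 249*(1/180) - 91*(-1/116) = 83/60 + 91/116 = 943/435 ≈ 2.1678)
b = -1
415*(37*b) + y = 415*(37*(-1)) + 943/435 = 415*(-37) + 943/435 = -15355 + 943/435 = -6678482/435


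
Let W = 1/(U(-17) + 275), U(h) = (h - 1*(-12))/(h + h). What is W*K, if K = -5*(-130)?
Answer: 4420/1871 ≈ 2.3624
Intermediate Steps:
U(h) = (12 + h)/(2*h) (U(h) = (h + 12)/((2*h)) = (12 + h)*(1/(2*h)) = (12 + h)/(2*h))
K = 650
W = 34/9355 (W = 1/((½)*(12 - 17)/(-17) + 275) = 1/((½)*(-1/17)*(-5) + 275) = 1/(5/34 + 275) = 1/(9355/34) = 34/9355 ≈ 0.0036344)
W*K = (34/9355)*650 = 4420/1871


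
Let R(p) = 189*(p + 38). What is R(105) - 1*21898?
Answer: 5129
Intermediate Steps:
R(p) = 7182 + 189*p (R(p) = 189*(38 + p) = 7182 + 189*p)
R(105) - 1*21898 = (7182 + 189*105) - 1*21898 = (7182 + 19845) - 21898 = 27027 - 21898 = 5129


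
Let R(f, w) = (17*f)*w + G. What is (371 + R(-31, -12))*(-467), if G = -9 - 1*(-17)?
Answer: -3130301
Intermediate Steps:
G = 8 (G = -9 + 17 = 8)
R(f, w) = 8 + 17*f*w (R(f, w) = (17*f)*w + 8 = 17*f*w + 8 = 8 + 17*f*w)
(371 + R(-31, -12))*(-467) = (371 + (8 + 17*(-31)*(-12)))*(-467) = (371 + (8 + 6324))*(-467) = (371 + 6332)*(-467) = 6703*(-467) = -3130301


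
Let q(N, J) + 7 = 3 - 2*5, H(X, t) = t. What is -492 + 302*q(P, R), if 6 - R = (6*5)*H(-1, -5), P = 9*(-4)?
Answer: -4720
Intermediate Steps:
P = -36
R = 156 (R = 6 - 6*5*(-5) = 6 - 30*(-5) = 6 - 1*(-150) = 6 + 150 = 156)
q(N, J) = -14 (q(N, J) = -7 + (3 - 2*5) = -7 + (3 - 10) = -7 - 7 = -14)
-492 + 302*q(P, R) = -492 + 302*(-14) = -492 - 4228 = -4720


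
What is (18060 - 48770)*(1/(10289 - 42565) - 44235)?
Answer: 21922776660655/16138 ≈ 1.3585e+9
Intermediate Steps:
(18060 - 48770)*(1/(10289 - 42565) - 44235) = -30710*(1/(-32276) - 44235) = -30710*(-1/32276 - 44235) = -30710*(-1427728861/32276) = 21922776660655/16138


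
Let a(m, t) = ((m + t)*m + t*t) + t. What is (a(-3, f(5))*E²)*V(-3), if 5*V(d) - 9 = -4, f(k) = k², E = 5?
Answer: 14600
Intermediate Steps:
V(d) = 1 (V(d) = 9/5 + (⅕)*(-4) = 9/5 - ⅘ = 1)
a(m, t) = t + t² + m*(m + t) (a(m, t) = (m*(m + t) + t²) + t = (t² + m*(m + t)) + t = t + t² + m*(m + t))
(a(-3, f(5))*E²)*V(-3) = ((5² + (-3)² + (5²)² - 3*5²)*5²)*1 = ((25 + 9 + 25² - 3*25)*25)*1 = ((25 + 9 + 625 - 75)*25)*1 = (584*25)*1 = 14600*1 = 14600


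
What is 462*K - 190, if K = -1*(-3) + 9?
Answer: 5354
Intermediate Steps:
K = 12 (K = 3 + 9 = 12)
462*K - 190 = 462*12 - 190 = 5544 - 190 = 5354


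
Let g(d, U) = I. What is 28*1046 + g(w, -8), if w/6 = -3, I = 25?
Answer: 29313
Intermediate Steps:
w = -18 (w = 6*(-3) = -18)
g(d, U) = 25
28*1046 + g(w, -8) = 28*1046 + 25 = 29288 + 25 = 29313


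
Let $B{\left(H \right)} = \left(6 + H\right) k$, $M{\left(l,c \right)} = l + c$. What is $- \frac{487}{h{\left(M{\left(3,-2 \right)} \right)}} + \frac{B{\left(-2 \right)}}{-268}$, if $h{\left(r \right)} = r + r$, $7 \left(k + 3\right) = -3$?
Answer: $- \frac{228355}{938} \approx -243.45$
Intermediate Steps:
$k = - \frac{24}{7}$ ($k = -3 + \frac{1}{7} \left(-3\right) = -3 - \frac{3}{7} = - \frac{24}{7} \approx -3.4286$)
$M{\left(l,c \right)} = c + l$
$B{\left(H \right)} = - \frac{144}{7} - \frac{24 H}{7}$ ($B{\left(H \right)} = \left(6 + H\right) \left(- \frac{24}{7}\right) = - \frac{144}{7} - \frac{24 H}{7}$)
$h{\left(r \right)} = 2 r$
$- \frac{487}{h{\left(M{\left(3,-2 \right)} \right)}} + \frac{B{\left(-2 \right)}}{-268} = - \frac{487}{2 \left(-2 + 3\right)} + \frac{- \frac{144}{7} - - \frac{48}{7}}{-268} = - \frac{487}{2 \cdot 1} + \left(- \frac{144}{7} + \frac{48}{7}\right) \left(- \frac{1}{268}\right) = - \frac{487}{2} - - \frac{24}{469} = \left(-487\right) \frac{1}{2} + \frac{24}{469} = - \frac{487}{2} + \frac{24}{469} = - \frac{228355}{938}$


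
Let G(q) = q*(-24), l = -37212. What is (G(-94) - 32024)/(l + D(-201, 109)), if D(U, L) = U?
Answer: 29768/37413 ≈ 0.79566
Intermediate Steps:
G(q) = -24*q
(G(-94) - 32024)/(l + D(-201, 109)) = (-24*(-94) - 32024)/(-37212 - 201) = (2256 - 32024)/(-37413) = -29768*(-1/37413) = 29768/37413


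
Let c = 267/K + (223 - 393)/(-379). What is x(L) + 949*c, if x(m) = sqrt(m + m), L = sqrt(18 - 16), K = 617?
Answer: 195572767/233843 + 2**(3/4) ≈ 838.02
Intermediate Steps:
L = sqrt(2) ≈ 1.4142
x(m) = sqrt(2)*sqrt(m) (x(m) = sqrt(2*m) = sqrt(2)*sqrt(m))
c = 206083/233843 (c = 267/617 + (223 - 393)/(-379) = 267*(1/617) - 170*(-1/379) = 267/617 + 170/379 = 206083/233843 ≈ 0.88129)
x(L) + 949*c = sqrt(2)*sqrt(sqrt(2)) + 949*(206083/233843) = sqrt(2)*2**(1/4) + 195572767/233843 = 2**(3/4) + 195572767/233843 = 195572767/233843 + 2**(3/4)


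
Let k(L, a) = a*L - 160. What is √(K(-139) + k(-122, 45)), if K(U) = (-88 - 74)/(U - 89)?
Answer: I*√8157574/38 ≈ 75.162*I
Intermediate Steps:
k(L, a) = -160 + L*a (k(L, a) = L*a - 160 = -160 + L*a)
K(U) = -162/(-89 + U)
√(K(-139) + k(-122, 45)) = √(-162/(-89 - 139) + (-160 - 122*45)) = √(-162/(-228) + (-160 - 5490)) = √(-162*(-1/228) - 5650) = √(27/38 - 5650) = √(-214673/38) = I*√8157574/38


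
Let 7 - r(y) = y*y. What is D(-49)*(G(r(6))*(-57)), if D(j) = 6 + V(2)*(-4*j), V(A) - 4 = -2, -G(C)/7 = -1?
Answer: -158802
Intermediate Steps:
r(y) = 7 - y² (r(y) = 7 - y*y = 7 - y²)
G(C) = 7 (G(C) = -7*(-1) = 7)
V(A) = 2 (V(A) = 4 - 2 = 2)
D(j) = 6 - 8*j (D(j) = 6 + 2*(-4*j) = 6 - 8*j)
D(-49)*(G(r(6))*(-57)) = (6 - 8*(-49))*(7*(-57)) = (6 + 392)*(-399) = 398*(-399) = -158802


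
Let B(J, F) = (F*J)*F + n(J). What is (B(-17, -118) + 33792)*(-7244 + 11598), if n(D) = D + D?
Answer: -883644300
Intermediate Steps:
n(D) = 2*D
B(J, F) = 2*J + J*F**2 (B(J, F) = (F*J)*F + 2*J = J*F**2 + 2*J = 2*J + J*F**2)
(B(-17, -118) + 33792)*(-7244 + 11598) = (-17*(2 + (-118)**2) + 33792)*(-7244 + 11598) = (-17*(2 + 13924) + 33792)*4354 = (-17*13926 + 33792)*4354 = (-236742 + 33792)*4354 = -202950*4354 = -883644300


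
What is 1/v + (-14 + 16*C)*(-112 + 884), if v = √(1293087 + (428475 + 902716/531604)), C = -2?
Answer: -35512 + √30407421470285941/228797537041 ≈ -35512.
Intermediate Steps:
v = √30407421470285941/132901 (v = √(1293087 + (428475 + 902716*(1/531604))) = √(1293087 + (428475 + 225679/132901)) = √(1293087 + 56944981654/132901) = √(228797537041/132901) = √30407421470285941/132901 ≈ 1312.1)
1/v + (-14 + 16*C)*(-112 + 884) = 1/(√30407421470285941/132901) + (-14 + 16*(-2))*(-112 + 884) = √30407421470285941/228797537041 + (-14 - 32)*772 = √30407421470285941/228797537041 - 46*772 = √30407421470285941/228797537041 - 35512 = -35512 + √30407421470285941/228797537041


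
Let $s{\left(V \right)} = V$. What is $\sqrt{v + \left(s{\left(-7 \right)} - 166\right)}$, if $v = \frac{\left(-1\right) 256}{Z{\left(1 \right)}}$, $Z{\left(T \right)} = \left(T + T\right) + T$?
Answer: $\frac{5 i \sqrt{93}}{3} \approx 16.073 i$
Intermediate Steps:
$Z{\left(T \right)} = 3 T$ ($Z{\left(T \right)} = 2 T + T = 3 T$)
$v = - \frac{256}{3}$ ($v = \frac{\left(-1\right) 256}{3 \cdot 1} = - \frac{256}{3} \approx -85.333$)
$\sqrt{v + \left(s{\left(-7 \right)} - 166\right)} = \sqrt{- \frac{256}{3} - 173} = \sqrt{- \frac{775}{3}} = \frac{5 i \sqrt{93}}{3}$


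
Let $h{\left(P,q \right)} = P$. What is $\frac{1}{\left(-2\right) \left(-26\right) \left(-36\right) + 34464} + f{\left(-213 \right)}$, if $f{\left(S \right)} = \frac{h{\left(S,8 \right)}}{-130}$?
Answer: $\frac{3471113}{2118480} \approx 1.6385$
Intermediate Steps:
$f{\left(S \right)} = - \frac{S}{130}$ ($f{\left(S \right)} = \frac{S}{-130} = S \left(- \frac{1}{130}\right) = - \frac{S}{130}$)
$\frac{1}{\left(-2\right) \left(-26\right) \left(-36\right) + 34464} + f{\left(-213 \right)} = \frac{1}{\left(-2\right) \left(-26\right) \left(-36\right) + 34464} - - \frac{213}{130} = \frac{1}{52 \left(-36\right) + 34464} + \frac{213}{130} = \frac{1}{-1872 + 34464} + \frac{213}{130} = \frac{1}{32592} + \frac{213}{130} = \frac{3471113}{2118480}$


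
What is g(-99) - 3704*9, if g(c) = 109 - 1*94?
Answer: -33321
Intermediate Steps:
g(c) = 15 (g(c) = 109 - 94 = 15)
g(-99) - 3704*9 = 15 - 3704*9 = 15 - 1*33336 = 15 - 33336 = -33321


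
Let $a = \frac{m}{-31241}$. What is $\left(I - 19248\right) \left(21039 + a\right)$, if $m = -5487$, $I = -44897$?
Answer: $- \frac{42161539012470}{31241} \approx -1.3496 \cdot 10^{9}$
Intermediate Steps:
$a = \frac{5487}{31241}$ ($a = - \frac{5487}{-31241} = \left(-5487\right) \left(- \frac{1}{31241}\right) = \frac{5487}{31241} \approx 0.17563$)
$\left(I - 19248\right) \left(21039 + a\right) = \left(-44897 - 19248\right) \left(21039 + \frac{5487}{31241}\right) = \left(-64145\right) \frac{657284886}{31241} = - \frac{42161539012470}{31241}$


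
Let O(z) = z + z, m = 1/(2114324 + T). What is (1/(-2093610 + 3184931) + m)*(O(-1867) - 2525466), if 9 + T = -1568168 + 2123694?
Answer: -9512730930400/2913653549961 ≈ -3.2649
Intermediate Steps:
T = 555517 (T = -9 + (-1568168 + 2123694) = -9 + 555526 = 555517)
m = 1/2669841 (m = 1/(2114324 + 555517) = 1/2669841 ≈ 3.7455e-7)
O(z) = 2*z
(1/(-2093610 + 3184931) + m)*(O(-1867) - 2525466) = (1/(-2093610 + 3184931) + 1/2669841)*(2*(-1867) - 2525466) = (1/1091321 + 1/2669841)*(-3734 - 2525466) = (1/1091321 + 1/2669841)*(-2529200) = (3761162/2913653549961)*(-2529200) = -9512730930400/2913653549961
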